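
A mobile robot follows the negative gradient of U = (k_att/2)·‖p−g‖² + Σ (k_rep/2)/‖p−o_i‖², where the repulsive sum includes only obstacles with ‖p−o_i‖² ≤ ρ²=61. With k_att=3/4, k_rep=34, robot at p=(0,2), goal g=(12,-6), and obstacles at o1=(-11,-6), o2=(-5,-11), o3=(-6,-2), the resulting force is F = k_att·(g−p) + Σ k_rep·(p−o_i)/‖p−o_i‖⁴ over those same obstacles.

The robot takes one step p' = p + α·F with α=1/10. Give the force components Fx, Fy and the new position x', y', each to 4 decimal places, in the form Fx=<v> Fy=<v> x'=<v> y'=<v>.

F_att = 3/4·(g−p) = 3/4·(12,-8) = (9.0000,-6.0000)
o1: d²=185 > ρ²=61 → inactive
o2: d²=194 > ρ²=61 → inactive
o3: d²=52 ≤ ρ²=61; F_rep = 34·(6,4)/52² = (0.0754,0.0503)
F = F_att + ΣF_rep = (9.0754,-5.9497)
p' = p + 1/10·F = (0.9075,1.4050)

Fx=9.0754 Fy=-5.9497 x'=0.9075 y'=1.4050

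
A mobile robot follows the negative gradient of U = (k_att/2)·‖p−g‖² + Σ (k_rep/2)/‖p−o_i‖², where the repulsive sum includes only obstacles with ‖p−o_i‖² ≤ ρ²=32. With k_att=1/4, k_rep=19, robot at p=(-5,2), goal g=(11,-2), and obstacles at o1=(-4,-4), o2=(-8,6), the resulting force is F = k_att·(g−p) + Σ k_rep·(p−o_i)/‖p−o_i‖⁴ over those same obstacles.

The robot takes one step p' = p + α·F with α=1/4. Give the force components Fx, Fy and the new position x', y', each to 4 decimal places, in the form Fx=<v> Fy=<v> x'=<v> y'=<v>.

Fx=4.0912 Fy=-1.1216 x'=-3.9772 y'=1.7196

F_att = 1/4·(g−p) = 1/4·(16,-4) = (4.0000,-1.0000)
o1: d²=37 > ρ²=32 → inactive
o2: d²=25 ≤ ρ²=32; F_rep = 19·(3,-4)/25² = (0.0912,-0.1216)
F = F_att + ΣF_rep = (4.0912,-1.1216)
p' = p + 1/4·F = (-3.9772,1.7196)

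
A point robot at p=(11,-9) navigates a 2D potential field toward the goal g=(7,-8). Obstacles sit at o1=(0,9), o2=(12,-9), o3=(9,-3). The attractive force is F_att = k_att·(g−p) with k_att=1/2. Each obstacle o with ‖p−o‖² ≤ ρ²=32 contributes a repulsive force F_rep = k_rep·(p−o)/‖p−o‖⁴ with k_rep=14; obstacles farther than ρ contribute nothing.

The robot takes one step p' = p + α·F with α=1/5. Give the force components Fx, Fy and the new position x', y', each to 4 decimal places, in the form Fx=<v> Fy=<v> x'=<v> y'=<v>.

F_att = 1/2·(g−p) = 1/2·(-4,1) = (-2.0000,0.5000)
o1: d²=445 > ρ²=32 → inactive
o2: d²=1 ≤ ρ²=32; F_rep = 14·(-1,0)/1² = (-14.0000,0.0000)
o3: d²=40 > ρ²=32 → inactive
F = F_att + ΣF_rep = (-16.0000,0.5000)
p' = p + 1/5·F = (7.8000,-8.9000)

Fx=-16.0000 Fy=0.5000 x'=7.8000 y'=-8.9000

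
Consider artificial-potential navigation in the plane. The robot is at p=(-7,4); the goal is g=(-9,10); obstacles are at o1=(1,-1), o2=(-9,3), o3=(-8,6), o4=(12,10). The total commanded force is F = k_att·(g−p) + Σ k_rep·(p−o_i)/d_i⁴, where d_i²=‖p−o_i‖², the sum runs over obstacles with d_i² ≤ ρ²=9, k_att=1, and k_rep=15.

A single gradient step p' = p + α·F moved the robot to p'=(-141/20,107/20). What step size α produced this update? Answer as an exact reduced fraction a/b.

F_att = 1·(g−p) = 1·(-2,6) = (-2.0000,6.0000)
o1: d²=89 > ρ²=9 → inactive
o2: d²=5 ≤ ρ²=9; F_rep = 15·(2,1)/5² = (1.2000,0.6000)
o3: d²=5 ≤ ρ²=9; F_rep = 15·(1,-2)/5² = (0.6000,-1.2000)
o4: d²=397 > ρ²=9 → inactive
F = F_att + ΣF_rep = (-0.2000,5.4000)
Δp = p'−p = (-0.0500,1.3500); α = Δx/Fx = (-1/20) / (-1/5) = 1/4
check: Δy/Fy = (27/20) / (27/5) = 1/4 ✓

α = 1/4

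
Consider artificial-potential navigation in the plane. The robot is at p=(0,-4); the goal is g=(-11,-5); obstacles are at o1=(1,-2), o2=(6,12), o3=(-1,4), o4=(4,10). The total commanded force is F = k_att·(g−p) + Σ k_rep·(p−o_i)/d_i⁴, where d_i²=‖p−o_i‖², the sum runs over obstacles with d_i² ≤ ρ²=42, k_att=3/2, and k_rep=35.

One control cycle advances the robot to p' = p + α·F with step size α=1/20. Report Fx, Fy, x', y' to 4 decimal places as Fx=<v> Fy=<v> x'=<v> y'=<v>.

Fx=-17.9000 Fy=-4.3000 x'=-0.8950 y'=-4.2150

F_att = 3/2·(g−p) = 3/2·(-11,-1) = (-16.5000,-1.5000)
o1: d²=5 ≤ ρ²=42; F_rep = 35·(-1,-2)/5² = (-1.4000,-2.8000)
o2: d²=292 > ρ²=42 → inactive
o3: d²=65 > ρ²=42 → inactive
o4: d²=212 > ρ²=42 → inactive
F = F_att + ΣF_rep = (-17.9000,-4.3000)
p' = p + 1/20·F = (-0.8950,-4.2150)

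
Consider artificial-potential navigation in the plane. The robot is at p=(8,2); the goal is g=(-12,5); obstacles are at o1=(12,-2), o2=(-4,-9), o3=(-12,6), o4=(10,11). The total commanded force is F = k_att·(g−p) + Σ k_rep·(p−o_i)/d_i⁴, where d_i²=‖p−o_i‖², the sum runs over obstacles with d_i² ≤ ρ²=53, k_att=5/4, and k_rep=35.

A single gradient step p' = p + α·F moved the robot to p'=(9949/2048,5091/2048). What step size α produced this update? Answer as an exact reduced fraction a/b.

α = 1/8

F_att = 5/4·(g−p) = 5/4·(-20,3) = (-25.0000,3.7500)
o1: d²=32 ≤ ρ²=53; F_rep = 35·(-4,4)/32² = (-0.1367,0.1367)
o2: d²=265 > ρ²=53 → inactive
o3: d²=416 > ρ²=53 → inactive
o4: d²=85 > ρ²=53 → inactive
F = F_att + ΣF_rep = (-25.1367,3.8867)
Δp = p'−p = (-3.1421,0.4858); α = Δx/Fx = (-6435/2048) / (-6435/256) = 1/8
check: Δy/Fy = (995/2048) / (995/256) = 1/8 ✓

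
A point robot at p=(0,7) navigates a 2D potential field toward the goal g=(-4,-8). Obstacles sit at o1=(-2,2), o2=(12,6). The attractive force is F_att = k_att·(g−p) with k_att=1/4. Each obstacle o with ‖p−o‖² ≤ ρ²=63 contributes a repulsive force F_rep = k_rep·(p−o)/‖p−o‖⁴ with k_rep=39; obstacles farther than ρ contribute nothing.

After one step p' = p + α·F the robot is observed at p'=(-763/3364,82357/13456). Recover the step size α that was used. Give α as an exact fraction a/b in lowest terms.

α = 1/4

F_att = 1/4·(g−p) = 1/4·(-4,-15) = (-1.0000,-3.7500)
o1: d²=29 ≤ ρ²=63; F_rep = 39·(2,5)/29² = (0.0927,0.2319)
o2: d²=145 > ρ²=63 → inactive
F = F_att + ΣF_rep = (-0.9073,-3.5181)
Δp = p'−p = (-0.2268,-0.8795); α = Δx/Fx = (-763/3364) / (-763/841) = 1/4
check: Δy/Fy = (-11835/13456) / (-11835/3364) = 1/4 ✓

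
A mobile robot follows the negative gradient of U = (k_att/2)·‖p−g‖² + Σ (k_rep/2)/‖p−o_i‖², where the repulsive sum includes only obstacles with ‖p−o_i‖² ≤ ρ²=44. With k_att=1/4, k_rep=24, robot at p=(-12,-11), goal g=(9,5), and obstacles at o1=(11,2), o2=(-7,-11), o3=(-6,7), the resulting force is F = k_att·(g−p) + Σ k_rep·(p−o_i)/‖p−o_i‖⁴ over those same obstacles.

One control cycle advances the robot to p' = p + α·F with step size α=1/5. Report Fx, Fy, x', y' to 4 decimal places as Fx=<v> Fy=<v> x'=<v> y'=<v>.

Fx=5.0580 Fy=4.0000 x'=-10.9884 y'=-10.2000

F_att = 1/4·(g−p) = 1/4·(21,16) = (5.2500,4.0000)
o1: d²=698 > ρ²=44 → inactive
o2: d²=25 ≤ ρ²=44; F_rep = 24·(-5,0)/25² = (-0.1920,0.0000)
o3: d²=360 > ρ²=44 → inactive
F = F_att + ΣF_rep = (5.0580,4.0000)
p' = p + 1/5·F = (-10.9884,-10.2000)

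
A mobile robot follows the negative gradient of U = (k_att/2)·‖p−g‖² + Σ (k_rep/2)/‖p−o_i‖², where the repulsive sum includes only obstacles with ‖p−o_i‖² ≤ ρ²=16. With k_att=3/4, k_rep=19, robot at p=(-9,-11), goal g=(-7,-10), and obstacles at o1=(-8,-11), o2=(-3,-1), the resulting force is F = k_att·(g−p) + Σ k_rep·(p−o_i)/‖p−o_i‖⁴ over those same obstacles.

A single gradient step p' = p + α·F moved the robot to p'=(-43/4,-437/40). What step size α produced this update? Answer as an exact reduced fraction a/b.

α = 1/10

F_att = 3/4·(g−p) = 3/4·(2,1) = (1.5000,0.7500)
o1: d²=1 ≤ ρ²=16; F_rep = 19·(-1,0)/1² = (-19.0000,0.0000)
o2: d²=136 > ρ²=16 → inactive
F = F_att + ΣF_rep = (-17.5000,0.7500)
Δp = p'−p = (-1.7500,0.0750); α = Δx/Fx = (-7/4) / (-35/2) = 1/10
check: Δy/Fy = (3/40) / (3/4) = 1/10 ✓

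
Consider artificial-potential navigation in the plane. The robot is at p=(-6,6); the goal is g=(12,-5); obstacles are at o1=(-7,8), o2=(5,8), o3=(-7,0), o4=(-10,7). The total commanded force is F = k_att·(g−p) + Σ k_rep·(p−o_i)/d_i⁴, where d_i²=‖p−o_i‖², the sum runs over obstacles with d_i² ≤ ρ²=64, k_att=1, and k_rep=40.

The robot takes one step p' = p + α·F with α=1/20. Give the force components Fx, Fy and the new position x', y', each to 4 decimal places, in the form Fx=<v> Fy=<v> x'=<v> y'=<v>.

Fx=20.1829 Fy=-14.1631 x'=-4.9909 y'=5.2918

F_att = 1·(g−p) = 1·(18,-11) = (18.0000,-11.0000)
o1: d²=5 ≤ ρ²=64; F_rep = 40·(1,-2)/5² = (1.6000,-3.2000)
o2: d²=125 > ρ²=64 → inactive
o3: d²=37 ≤ ρ²=64; F_rep = 40·(1,6)/37² = (0.0292,0.1753)
o4: d²=17 ≤ ρ²=64; F_rep = 40·(4,-1)/17² = (0.5536,-0.1384)
F = F_att + ΣF_rep = (20.1829,-14.1631)
p' = p + 1/20·F = (-4.9909,5.2918)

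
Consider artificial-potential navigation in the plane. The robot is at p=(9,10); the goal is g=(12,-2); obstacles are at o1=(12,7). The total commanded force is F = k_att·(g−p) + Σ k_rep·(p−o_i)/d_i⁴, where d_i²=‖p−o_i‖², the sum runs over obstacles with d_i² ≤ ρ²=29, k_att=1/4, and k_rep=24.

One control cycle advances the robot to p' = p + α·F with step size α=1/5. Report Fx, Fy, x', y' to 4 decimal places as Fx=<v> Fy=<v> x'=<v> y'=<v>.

Fx=0.5278 Fy=-2.7778 x'=9.1056 y'=9.4444

F_att = 1/4·(g−p) = 1/4·(3,-12) = (0.7500,-3.0000)
o1: d²=18 ≤ ρ²=29; F_rep = 24·(-3,3)/18² = (-0.2222,0.2222)
F = F_att + ΣF_rep = (0.5278,-2.7778)
p' = p + 1/5·F = (9.1056,9.4444)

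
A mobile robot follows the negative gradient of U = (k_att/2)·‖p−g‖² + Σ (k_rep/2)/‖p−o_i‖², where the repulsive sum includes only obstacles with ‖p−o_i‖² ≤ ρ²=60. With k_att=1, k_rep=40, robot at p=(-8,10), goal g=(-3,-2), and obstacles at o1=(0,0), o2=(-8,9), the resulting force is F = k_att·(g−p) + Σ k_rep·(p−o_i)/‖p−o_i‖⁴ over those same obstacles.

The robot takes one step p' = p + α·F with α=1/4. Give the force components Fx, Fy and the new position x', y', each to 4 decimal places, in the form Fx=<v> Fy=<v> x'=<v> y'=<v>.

Fx=5.0000 Fy=28.0000 x'=-6.7500 y'=17.0000

F_att = 1·(g−p) = 1·(5,-12) = (5.0000,-12.0000)
o1: d²=164 > ρ²=60 → inactive
o2: d²=1 ≤ ρ²=60; F_rep = 40·(0,1)/1² = (0.0000,40.0000)
F = F_att + ΣF_rep = (5.0000,28.0000)
p' = p + 1/4·F = (-6.7500,17.0000)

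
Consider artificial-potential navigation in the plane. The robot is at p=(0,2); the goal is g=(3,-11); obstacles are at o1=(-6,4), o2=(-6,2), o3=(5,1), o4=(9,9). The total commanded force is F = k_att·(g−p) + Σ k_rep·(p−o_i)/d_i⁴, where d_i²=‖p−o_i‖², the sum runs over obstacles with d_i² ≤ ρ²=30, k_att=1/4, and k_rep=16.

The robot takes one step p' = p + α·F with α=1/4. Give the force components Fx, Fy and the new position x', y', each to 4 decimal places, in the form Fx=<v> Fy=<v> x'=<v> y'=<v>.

Fx=0.6317 Fy=-3.2263 x'=0.1579 y'=1.1934

F_att = 1/4·(g−p) = 1/4·(3,-13) = (0.7500,-3.2500)
o1: d²=40 > ρ²=30 → inactive
o2: d²=36 > ρ²=30 → inactive
o3: d²=26 ≤ ρ²=30; F_rep = 16·(-5,1)/26² = (-0.1183,0.0237)
o4: d²=130 > ρ²=30 → inactive
F = F_att + ΣF_rep = (0.6317,-3.2263)
p' = p + 1/4·F = (0.1579,1.1934)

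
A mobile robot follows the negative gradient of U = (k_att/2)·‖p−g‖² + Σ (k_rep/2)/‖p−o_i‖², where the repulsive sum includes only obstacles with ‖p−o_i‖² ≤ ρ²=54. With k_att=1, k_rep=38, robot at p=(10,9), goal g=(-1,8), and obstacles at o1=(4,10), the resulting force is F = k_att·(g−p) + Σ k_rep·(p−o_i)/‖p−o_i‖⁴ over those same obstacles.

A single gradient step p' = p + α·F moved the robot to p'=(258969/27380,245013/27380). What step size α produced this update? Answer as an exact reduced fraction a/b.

α = 1/20

F_att = 1·(g−p) = 1·(-11,-1) = (-11.0000,-1.0000)
o1: d²=37 ≤ ρ²=54; F_rep = 38·(6,-1)/37² = (0.1665,-0.0278)
F = F_att + ΣF_rep = (-10.8335,-1.0278)
Δp = p'−p = (-0.5417,-0.0514); α = Δx/Fx = (-14831/27380) / (-14831/1369) = 1/20
check: Δy/Fy = (-1407/27380) / (-1407/1369) = 1/20 ✓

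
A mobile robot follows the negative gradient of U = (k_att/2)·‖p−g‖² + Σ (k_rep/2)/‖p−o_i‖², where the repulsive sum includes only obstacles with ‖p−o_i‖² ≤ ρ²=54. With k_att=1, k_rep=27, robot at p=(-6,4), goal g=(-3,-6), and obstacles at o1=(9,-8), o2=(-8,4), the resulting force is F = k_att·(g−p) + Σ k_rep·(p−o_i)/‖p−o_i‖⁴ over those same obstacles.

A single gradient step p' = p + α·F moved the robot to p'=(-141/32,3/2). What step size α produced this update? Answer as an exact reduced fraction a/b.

α = 1/4

F_att = 1·(g−p) = 1·(3,-10) = (3.0000,-10.0000)
o1: d²=369 > ρ²=54 → inactive
o2: d²=4 ≤ ρ²=54; F_rep = 27·(2,0)/4² = (3.3750,0.0000)
F = F_att + ΣF_rep = (6.3750,-10.0000)
Δp = p'−p = (1.5938,-2.5000); α = Δx/Fx = (51/32) / (51/8) = 1/4
check: Δy/Fy = (-5/2) / (-10) = 1/4 ✓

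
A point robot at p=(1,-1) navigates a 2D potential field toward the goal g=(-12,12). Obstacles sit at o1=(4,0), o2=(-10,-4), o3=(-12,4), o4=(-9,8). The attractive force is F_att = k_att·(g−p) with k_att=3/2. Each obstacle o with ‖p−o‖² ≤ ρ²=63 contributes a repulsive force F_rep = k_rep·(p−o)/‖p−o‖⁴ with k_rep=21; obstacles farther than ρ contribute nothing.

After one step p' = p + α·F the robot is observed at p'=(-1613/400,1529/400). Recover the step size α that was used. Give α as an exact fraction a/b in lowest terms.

α = 1/4

F_att = 3/2·(g−p) = 3/2·(-13,13) = (-19.5000,19.5000)
o1: d²=10 ≤ ρ²=63; F_rep = 21·(-3,-1)/10² = (-0.6300,-0.2100)
o2: d²=130 > ρ²=63 → inactive
o3: d²=194 > ρ²=63 → inactive
o4: d²=181 > ρ²=63 → inactive
F = F_att + ΣF_rep = (-20.1300,19.2900)
Δp = p'−p = (-5.0325,4.8225); α = Δx/Fx = (-2013/400) / (-2013/100) = 1/4
check: Δy/Fy = (1929/400) / (1929/100) = 1/4 ✓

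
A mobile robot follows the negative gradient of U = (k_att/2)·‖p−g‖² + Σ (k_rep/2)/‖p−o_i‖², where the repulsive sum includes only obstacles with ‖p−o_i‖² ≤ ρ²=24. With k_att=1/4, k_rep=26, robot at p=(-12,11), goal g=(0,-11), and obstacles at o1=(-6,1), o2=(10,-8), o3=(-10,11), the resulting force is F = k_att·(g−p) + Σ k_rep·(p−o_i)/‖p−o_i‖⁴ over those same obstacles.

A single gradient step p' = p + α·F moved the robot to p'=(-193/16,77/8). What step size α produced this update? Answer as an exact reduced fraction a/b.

α = 1/4

F_att = 1/4·(g−p) = 1/4·(12,-22) = (3.0000,-5.5000)
o1: d²=136 > ρ²=24 → inactive
o2: d²=845 > ρ²=24 → inactive
o3: d²=4 ≤ ρ²=24; F_rep = 26·(-2,0)/4² = (-3.2500,0.0000)
F = F_att + ΣF_rep = (-0.2500,-5.5000)
Δp = p'−p = (-0.0625,-1.3750); α = Δx/Fx = (-1/16) / (-1/4) = 1/4
check: Δy/Fy = (-11/8) / (-11/2) = 1/4 ✓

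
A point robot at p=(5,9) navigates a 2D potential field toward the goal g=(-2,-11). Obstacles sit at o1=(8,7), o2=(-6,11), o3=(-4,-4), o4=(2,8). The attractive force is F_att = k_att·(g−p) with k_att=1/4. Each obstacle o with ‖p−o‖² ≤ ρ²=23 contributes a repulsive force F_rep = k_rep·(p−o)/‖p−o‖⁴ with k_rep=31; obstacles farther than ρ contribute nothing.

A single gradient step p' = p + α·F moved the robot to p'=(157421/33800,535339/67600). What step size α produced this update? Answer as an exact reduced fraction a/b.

α = 1/4

F_att = 1/4·(g−p) = 1/4·(-7,-20) = (-1.7500,-5.0000)
o1: d²=13 ≤ ρ²=23; F_rep = 31·(-3,2)/13² = (-0.5503,0.3669)
o2: d²=125 > ρ²=23 → inactive
o3: d²=250 > ρ²=23 → inactive
o4: d²=10 ≤ ρ²=23; F_rep = 31·(3,1)/10² = (0.9300,0.3100)
F = F_att + ΣF_rep = (-1.3703,-4.3231)
Δp = p'−p = (-0.3426,-1.0808); α = Δx/Fx = (-11579/33800) / (-11579/8450) = 1/4
check: Δy/Fy = (-73061/67600) / (-73061/16900) = 1/4 ✓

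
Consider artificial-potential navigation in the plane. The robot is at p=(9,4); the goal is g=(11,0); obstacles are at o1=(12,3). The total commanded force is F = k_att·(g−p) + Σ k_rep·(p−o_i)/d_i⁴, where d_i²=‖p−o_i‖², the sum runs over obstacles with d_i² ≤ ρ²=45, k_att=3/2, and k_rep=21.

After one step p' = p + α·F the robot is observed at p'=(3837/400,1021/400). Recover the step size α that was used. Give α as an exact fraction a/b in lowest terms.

F_att = 3/2·(g−p) = 3/2·(2,-4) = (3.0000,-6.0000)
o1: d²=10 ≤ ρ²=45; F_rep = 21·(-3,1)/10² = (-0.6300,0.2100)
F = F_att + ΣF_rep = (2.3700,-5.7900)
Δp = p'−p = (0.5925,-1.4475); α = Δx/Fx = (237/400) / (237/100) = 1/4
check: Δy/Fy = (-579/400) / (-579/100) = 1/4 ✓

α = 1/4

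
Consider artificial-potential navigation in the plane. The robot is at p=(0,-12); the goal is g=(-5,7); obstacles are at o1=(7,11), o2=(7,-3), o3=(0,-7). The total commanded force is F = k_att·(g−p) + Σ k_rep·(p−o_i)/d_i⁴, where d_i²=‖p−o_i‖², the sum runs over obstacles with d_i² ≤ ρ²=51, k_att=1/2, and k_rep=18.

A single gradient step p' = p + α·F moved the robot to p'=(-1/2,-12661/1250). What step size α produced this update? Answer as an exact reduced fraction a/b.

F_att = 1/2·(g−p) = 1/2·(-5,19) = (-2.5000,9.5000)
o1: d²=578 > ρ²=51 → inactive
o2: d²=130 > ρ²=51 → inactive
o3: d²=25 ≤ ρ²=51; F_rep = 18·(0,-5)/25² = (0.0000,-0.1440)
F = F_att + ΣF_rep = (-2.5000,9.3560)
Δp = p'−p = (-0.5000,1.8712); α = Δx/Fx = (-1/2) / (-5/2) = 1/5
check: Δy/Fy = (2339/1250) / (2339/250) = 1/5 ✓

α = 1/5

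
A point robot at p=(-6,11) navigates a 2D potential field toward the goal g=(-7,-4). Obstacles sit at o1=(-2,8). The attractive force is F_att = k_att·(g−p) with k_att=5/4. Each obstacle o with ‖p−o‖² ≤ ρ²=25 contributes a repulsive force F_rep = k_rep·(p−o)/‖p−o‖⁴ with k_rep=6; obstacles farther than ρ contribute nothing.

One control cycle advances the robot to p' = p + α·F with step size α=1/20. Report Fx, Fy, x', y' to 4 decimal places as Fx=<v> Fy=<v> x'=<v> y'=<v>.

Fx=-1.2884 Fy=-18.7212 x'=-6.0644 y'=10.0639

F_att = 5/4·(g−p) = 5/4·(-1,-15) = (-1.2500,-18.7500)
o1: d²=25 ≤ ρ²=25; F_rep = 6·(-4,3)/25² = (-0.0384,0.0288)
F = F_att + ΣF_rep = (-1.2884,-18.7212)
p' = p + 1/20·F = (-6.0644,10.0639)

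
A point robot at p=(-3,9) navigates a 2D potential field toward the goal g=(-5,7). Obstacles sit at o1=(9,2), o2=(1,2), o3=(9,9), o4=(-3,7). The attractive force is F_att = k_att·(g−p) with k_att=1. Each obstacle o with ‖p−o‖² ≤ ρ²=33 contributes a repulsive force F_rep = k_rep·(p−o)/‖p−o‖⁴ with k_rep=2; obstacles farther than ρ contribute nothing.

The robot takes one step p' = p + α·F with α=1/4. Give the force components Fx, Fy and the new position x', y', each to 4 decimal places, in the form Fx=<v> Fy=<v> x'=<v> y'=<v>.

Fx=-2.0000 Fy=-1.7500 x'=-3.5000 y'=8.5625

F_att = 1·(g−p) = 1·(-2,-2) = (-2.0000,-2.0000)
o1: d²=193 > ρ²=33 → inactive
o2: d²=65 > ρ²=33 → inactive
o3: d²=144 > ρ²=33 → inactive
o4: d²=4 ≤ ρ²=33; F_rep = 2·(0,2)/4² = (0.0000,0.2500)
F = F_att + ΣF_rep = (-2.0000,-1.7500)
p' = p + 1/4·F = (-3.5000,8.5625)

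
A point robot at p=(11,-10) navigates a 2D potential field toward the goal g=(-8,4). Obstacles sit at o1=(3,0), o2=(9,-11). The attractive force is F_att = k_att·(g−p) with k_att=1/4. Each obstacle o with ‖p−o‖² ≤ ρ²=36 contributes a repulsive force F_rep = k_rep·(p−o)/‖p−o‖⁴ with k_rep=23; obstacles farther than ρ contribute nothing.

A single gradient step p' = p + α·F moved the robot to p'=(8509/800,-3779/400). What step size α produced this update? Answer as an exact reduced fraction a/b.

α = 1/8

F_att = 1/4·(g−p) = 1/4·(-19,14) = (-4.7500,3.5000)
o1: d²=164 > ρ²=36 → inactive
o2: d²=5 ≤ ρ²=36; F_rep = 23·(2,1)/5² = (1.8400,0.9200)
F = F_att + ΣF_rep = (-2.9100,4.4200)
Δp = p'−p = (-0.3638,0.5525); α = Δx/Fx = (-291/800) / (-291/100) = 1/8
check: Δy/Fy = (221/400) / (221/50) = 1/8 ✓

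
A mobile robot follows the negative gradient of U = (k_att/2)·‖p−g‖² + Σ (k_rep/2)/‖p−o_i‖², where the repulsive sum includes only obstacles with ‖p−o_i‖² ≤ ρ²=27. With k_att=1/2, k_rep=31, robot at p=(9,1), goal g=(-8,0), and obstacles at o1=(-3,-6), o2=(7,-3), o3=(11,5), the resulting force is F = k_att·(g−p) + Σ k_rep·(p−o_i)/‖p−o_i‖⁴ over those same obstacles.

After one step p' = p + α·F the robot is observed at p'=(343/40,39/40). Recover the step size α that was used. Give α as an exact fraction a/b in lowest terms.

α = 1/20

F_att = 1/2·(g−p) = 1/2·(-17,-1) = (-8.5000,-0.5000)
o1: d²=193 > ρ²=27 → inactive
o2: d²=20 ≤ ρ²=27; F_rep = 31·(2,4)/20² = (0.1550,0.3100)
o3: d²=20 ≤ ρ²=27; F_rep = 31·(-2,-4)/20² = (-0.1550,-0.3100)
F = F_att + ΣF_rep = (-8.5000,-0.5000)
Δp = p'−p = (-0.4250,-0.0250); α = Δx/Fx = (-17/40) / (-17/2) = 1/20
check: Δy/Fy = (-1/40) / (-1/2) = 1/20 ✓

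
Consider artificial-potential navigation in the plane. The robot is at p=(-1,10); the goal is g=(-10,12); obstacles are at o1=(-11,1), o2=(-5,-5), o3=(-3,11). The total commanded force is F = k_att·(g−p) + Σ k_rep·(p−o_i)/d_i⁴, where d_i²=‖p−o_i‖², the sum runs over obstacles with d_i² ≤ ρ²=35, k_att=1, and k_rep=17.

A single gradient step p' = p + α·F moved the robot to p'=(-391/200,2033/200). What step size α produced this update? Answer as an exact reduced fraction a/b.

F_att = 1·(g−p) = 1·(-9,2) = (-9.0000,2.0000)
o1: d²=181 > ρ²=35 → inactive
o2: d²=241 > ρ²=35 → inactive
o3: d²=5 ≤ ρ²=35; F_rep = 17·(2,-1)/5² = (1.3600,-0.6800)
F = F_att + ΣF_rep = (-7.6400,1.3200)
Δp = p'−p = (-0.9550,0.1650); α = Δx/Fx = (-191/200) / (-191/25) = 1/8
check: Δy/Fy = (33/200) / (33/25) = 1/8 ✓

α = 1/8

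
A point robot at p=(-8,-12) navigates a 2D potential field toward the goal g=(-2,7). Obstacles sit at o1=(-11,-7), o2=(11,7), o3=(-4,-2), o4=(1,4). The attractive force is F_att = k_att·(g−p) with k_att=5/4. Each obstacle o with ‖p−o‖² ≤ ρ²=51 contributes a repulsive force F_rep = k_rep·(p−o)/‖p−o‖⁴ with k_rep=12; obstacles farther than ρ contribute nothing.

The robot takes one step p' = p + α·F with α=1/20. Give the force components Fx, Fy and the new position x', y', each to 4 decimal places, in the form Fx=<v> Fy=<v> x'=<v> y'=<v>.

F_att = 5/4·(g−p) = 5/4·(6,19) = (7.5000,23.7500)
o1: d²=34 ≤ ρ²=51; F_rep = 12·(3,-5)/34² = (0.0311,-0.0519)
o2: d²=722 > ρ²=51 → inactive
o3: d²=116 > ρ²=51 → inactive
o4: d²=337 > ρ²=51 → inactive
F = F_att + ΣF_rep = (7.5311,23.6981)
p' = p + 1/20·F = (-7.6234,-10.8151)

Fx=7.5311 Fy=23.6981 x'=-7.6234 y'=-10.8151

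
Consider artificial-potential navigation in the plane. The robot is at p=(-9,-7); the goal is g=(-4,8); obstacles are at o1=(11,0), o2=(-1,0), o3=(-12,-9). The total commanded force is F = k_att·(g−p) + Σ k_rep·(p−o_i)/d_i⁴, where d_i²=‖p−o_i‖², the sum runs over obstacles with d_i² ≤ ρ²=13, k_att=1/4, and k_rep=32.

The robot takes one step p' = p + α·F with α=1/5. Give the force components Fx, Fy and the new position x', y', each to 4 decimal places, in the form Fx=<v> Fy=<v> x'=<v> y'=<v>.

F_att = 1/4·(g−p) = 1/4·(5,15) = (1.2500,3.7500)
o1: d²=449 > ρ²=13 → inactive
o2: d²=113 > ρ²=13 → inactive
o3: d²=13 ≤ ρ²=13; F_rep = 32·(3,2)/13² = (0.5680,0.3787)
F = F_att + ΣF_rep = (1.8180,4.1287)
p' = p + 1/5·F = (-8.6364,-6.1743)

Fx=1.8180 Fy=4.1287 x'=-8.6364 y'=-6.1743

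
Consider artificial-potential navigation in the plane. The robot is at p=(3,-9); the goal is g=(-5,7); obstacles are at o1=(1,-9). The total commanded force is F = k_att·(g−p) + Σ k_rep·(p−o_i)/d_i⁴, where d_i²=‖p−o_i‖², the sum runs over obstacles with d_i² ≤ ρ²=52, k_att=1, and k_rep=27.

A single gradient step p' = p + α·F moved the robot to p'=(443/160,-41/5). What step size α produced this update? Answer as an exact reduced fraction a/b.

α = 1/20

F_att = 1·(g−p) = 1·(-8,16) = (-8.0000,16.0000)
o1: d²=4 ≤ ρ²=52; F_rep = 27·(2,0)/4² = (3.3750,0.0000)
F = F_att + ΣF_rep = (-4.6250,16.0000)
Δp = p'−p = (-0.2313,0.8000); α = Δx/Fx = (-37/160) / (-37/8) = 1/20
check: Δy/Fy = (4/5) / (16) = 1/20 ✓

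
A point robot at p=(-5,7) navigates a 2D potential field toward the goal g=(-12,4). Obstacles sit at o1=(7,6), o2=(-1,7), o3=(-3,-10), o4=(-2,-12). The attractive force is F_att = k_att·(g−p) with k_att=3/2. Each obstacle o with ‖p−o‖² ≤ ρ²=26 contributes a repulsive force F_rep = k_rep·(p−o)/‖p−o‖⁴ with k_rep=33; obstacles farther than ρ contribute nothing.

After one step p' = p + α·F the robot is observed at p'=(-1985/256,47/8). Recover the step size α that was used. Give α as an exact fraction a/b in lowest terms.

α = 1/4

F_att = 3/2·(g−p) = 3/2·(-7,-3) = (-10.5000,-4.5000)
o1: d²=145 > ρ²=26 → inactive
o2: d²=16 ≤ ρ²=26; F_rep = 33·(-4,0)/16² = (-0.5156,0.0000)
o3: d²=293 > ρ²=26 → inactive
o4: d²=370 > ρ²=26 → inactive
F = F_att + ΣF_rep = (-11.0156,-4.5000)
Δp = p'−p = (-2.7539,-1.1250); α = Δx/Fx = (-705/256) / (-705/64) = 1/4
check: Δy/Fy = (-9/8) / (-9/2) = 1/4 ✓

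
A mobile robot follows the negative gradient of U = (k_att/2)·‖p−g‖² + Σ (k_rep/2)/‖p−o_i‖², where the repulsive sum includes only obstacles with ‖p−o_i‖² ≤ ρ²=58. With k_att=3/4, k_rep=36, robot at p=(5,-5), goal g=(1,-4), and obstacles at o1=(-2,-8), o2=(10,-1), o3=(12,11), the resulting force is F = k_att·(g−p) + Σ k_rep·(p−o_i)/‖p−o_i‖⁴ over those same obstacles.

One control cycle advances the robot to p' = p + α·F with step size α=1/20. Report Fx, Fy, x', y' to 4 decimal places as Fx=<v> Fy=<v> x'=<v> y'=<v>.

Fx=-3.0322 Fy=0.6964 x'=4.8484 y'=-4.9652

F_att = 3/4·(g−p) = 3/4·(-4,1) = (-3.0000,0.7500)
o1: d²=58 ≤ ρ²=58; F_rep = 36·(7,3)/58² = (0.0749,0.0321)
o2: d²=41 ≤ ρ²=58; F_rep = 36·(-5,-4)/41² = (-0.1071,-0.0857)
o3: d²=305 > ρ²=58 → inactive
F = F_att + ΣF_rep = (-3.0322,0.6964)
p' = p + 1/20·F = (4.8484,-4.9652)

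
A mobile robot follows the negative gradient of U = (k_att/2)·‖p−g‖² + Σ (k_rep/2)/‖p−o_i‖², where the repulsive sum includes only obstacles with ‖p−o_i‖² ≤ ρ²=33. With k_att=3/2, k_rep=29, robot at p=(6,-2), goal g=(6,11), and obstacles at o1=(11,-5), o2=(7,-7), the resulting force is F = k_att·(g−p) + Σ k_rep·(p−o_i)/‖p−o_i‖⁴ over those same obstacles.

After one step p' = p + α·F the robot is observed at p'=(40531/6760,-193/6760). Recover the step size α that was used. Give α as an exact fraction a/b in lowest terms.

F_att = 3/2·(g−p) = 3/2·(0,13) = (0.0000,19.5000)
o1: d²=34 > ρ²=33 → inactive
o2: d²=26 ≤ ρ²=33; F_rep = 29·(-1,5)/26² = (-0.0429,0.2145)
F = F_att + ΣF_rep = (-0.0429,19.7145)
Δp = p'−p = (-0.0043,1.9714); α = Δx/Fx = (-29/6760) / (-29/676) = 1/10
check: Δy/Fy = (13327/6760) / (13327/676) = 1/10 ✓

α = 1/10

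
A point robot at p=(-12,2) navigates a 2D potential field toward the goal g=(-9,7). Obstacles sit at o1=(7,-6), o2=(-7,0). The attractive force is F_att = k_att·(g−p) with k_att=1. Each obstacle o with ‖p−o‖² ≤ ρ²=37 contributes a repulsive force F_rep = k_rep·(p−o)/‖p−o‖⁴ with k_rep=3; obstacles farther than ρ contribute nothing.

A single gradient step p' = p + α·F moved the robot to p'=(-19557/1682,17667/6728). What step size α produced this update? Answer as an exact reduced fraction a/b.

α = 1/8

F_att = 1·(g−p) = 1·(3,5) = (3.0000,5.0000)
o1: d²=425 > ρ²=37 → inactive
o2: d²=29 ≤ ρ²=37; F_rep = 3·(-5,2)/29² = (-0.0178,0.0071)
F = F_att + ΣF_rep = (2.9822,5.0071)
Δp = p'−p = (0.3728,0.6259); α = Δx/Fx = (627/1682) / (2508/841) = 1/8
check: Δy/Fy = (4211/6728) / (4211/841) = 1/8 ✓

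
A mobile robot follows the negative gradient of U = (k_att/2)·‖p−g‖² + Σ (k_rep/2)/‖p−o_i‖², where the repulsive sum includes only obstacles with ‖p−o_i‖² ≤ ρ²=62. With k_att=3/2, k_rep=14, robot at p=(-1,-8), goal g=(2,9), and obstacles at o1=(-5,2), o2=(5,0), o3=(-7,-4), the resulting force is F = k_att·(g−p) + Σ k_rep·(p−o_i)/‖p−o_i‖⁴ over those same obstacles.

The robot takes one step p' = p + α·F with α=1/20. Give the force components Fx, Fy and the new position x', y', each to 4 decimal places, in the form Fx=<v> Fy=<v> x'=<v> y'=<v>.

Fx=4.5311 Fy=25.4793 x'=-0.7734 y'=-6.7260

F_att = 3/2·(g−p) = 3/2·(3,17) = (4.5000,25.5000)
o1: d²=116 > ρ²=62 → inactive
o2: d²=100 > ρ²=62 → inactive
o3: d²=52 ≤ ρ²=62; F_rep = 14·(6,-4)/52² = (0.0311,-0.0207)
F = F_att + ΣF_rep = (4.5311,25.4793)
p' = p + 1/20·F = (-0.7734,-6.7260)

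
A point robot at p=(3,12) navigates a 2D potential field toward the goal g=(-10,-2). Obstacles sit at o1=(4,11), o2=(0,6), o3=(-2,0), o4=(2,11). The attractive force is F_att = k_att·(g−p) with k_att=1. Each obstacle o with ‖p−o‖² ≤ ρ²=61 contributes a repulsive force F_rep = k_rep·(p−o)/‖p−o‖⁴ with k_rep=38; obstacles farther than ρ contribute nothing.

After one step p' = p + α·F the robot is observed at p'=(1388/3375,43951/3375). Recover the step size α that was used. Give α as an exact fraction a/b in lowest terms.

α = 1/5

F_att = 1·(g−p) = 1·(-13,-14) = (-13.0000,-14.0000)
o1: d²=2 ≤ ρ²=61; F_rep = 38·(-1,1)/2² = (-9.5000,9.5000)
o2: d²=45 ≤ ρ²=61; F_rep = 38·(3,6)/45² = (0.0563,0.1126)
o3: d²=169 > ρ²=61 → inactive
o4: d²=2 ≤ ρ²=61; F_rep = 38·(1,1)/2² = (9.5000,9.5000)
F = F_att + ΣF_rep = (-12.9437,5.1126)
Δp = p'−p = (-2.5887,1.0225); α = Δx/Fx = (-8737/3375) / (-8737/675) = 1/5
check: Δy/Fy = (3451/3375) / (3451/675) = 1/5 ✓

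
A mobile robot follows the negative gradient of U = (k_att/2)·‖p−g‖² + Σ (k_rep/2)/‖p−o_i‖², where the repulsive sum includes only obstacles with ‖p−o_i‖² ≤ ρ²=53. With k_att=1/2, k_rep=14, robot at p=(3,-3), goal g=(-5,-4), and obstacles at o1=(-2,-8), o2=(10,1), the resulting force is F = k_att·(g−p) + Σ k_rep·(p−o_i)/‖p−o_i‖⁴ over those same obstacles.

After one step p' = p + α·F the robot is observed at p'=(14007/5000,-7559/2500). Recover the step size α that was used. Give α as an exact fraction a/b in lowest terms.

α = 1/20

F_att = 1/2·(g−p) = 1/2·(-8,-1) = (-4.0000,-0.5000)
o1: d²=50 ≤ ρ²=53; F_rep = 14·(5,5)/50² = (0.0280,0.0280)
o2: d²=65 > ρ²=53 → inactive
F = F_att + ΣF_rep = (-3.9720,-0.4720)
Δp = p'−p = (-0.1986,-0.0236); α = Δx/Fx = (-993/5000) / (-993/250) = 1/20
check: Δy/Fy = (-59/2500) / (-59/125) = 1/20 ✓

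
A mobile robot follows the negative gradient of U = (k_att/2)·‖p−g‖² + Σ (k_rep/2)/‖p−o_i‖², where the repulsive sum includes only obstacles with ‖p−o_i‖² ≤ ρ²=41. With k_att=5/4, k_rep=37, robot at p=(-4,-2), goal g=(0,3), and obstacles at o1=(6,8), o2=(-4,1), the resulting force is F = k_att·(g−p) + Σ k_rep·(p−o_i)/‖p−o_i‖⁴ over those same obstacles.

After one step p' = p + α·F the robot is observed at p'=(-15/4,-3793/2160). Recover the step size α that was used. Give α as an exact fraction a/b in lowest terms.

α = 1/20

F_att = 5/4·(g−p) = 5/4·(4,5) = (5.0000,6.2500)
o1: d²=200 > ρ²=41 → inactive
o2: d²=9 ≤ ρ²=41; F_rep = 37·(0,-3)/9² = (0.0000,-1.3704)
F = F_att + ΣF_rep = (5.0000,4.8796)
Δp = p'−p = (0.2500,0.2440); α = Δx/Fx = (1/4) / (5) = 1/20
check: Δy/Fy = (527/2160) / (527/108) = 1/20 ✓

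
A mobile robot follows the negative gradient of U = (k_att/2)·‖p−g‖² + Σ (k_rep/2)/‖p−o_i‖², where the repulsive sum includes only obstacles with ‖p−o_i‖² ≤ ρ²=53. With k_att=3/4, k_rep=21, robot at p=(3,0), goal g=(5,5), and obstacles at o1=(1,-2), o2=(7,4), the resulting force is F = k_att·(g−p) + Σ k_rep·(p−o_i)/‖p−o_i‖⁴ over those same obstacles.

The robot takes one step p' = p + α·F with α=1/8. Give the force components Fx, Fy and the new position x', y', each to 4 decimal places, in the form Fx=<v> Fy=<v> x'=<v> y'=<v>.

F_att = 3/4·(g−p) = 3/4·(2,5) = (1.5000,3.7500)
o1: d²=8 ≤ ρ²=53; F_rep = 21·(2,2)/8² = (0.6562,0.6562)
o2: d²=32 ≤ ρ²=53; F_rep = 21·(-4,-4)/32² = (-0.0820,-0.0820)
F = F_att + ΣF_rep = (2.0742,4.3242)
p' = p + 1/8·F = (3.2593,0.5405)

Fx=2.0742 Fy=4.3242 x'=3.2593 y'=0.5405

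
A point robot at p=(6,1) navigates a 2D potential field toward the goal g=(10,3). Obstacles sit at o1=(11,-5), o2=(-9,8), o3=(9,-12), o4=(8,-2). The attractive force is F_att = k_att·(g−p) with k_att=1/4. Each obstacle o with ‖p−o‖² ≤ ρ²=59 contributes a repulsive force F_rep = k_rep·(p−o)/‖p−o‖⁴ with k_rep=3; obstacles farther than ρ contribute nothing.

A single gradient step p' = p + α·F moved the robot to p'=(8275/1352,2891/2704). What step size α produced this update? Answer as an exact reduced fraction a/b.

F_att = 1/4·(g−p) = 1/4·(4,2) = (1.0000,0.5000)
o1: d²=61 > ρ²=59 → inactive
o2: d²=274 > ρ²=59 → inactive
o3: d²=178 > ρ²=59 → inactive
o4: d²=13 ≤ ρ²=59; F_rep = 3·(-2,3)/13² = (-0.0355,0.0533)
F = F_att + ΣF_rep = (0.9645,0.5533)
Δp = p'−p = (0.1206,0.0692); α = Δx/Fx = (163/1352) / (163/169) = 1/8
check: Δy/Fy = (187/2704) / (187/338) = 1/8 ✓

α = 1/8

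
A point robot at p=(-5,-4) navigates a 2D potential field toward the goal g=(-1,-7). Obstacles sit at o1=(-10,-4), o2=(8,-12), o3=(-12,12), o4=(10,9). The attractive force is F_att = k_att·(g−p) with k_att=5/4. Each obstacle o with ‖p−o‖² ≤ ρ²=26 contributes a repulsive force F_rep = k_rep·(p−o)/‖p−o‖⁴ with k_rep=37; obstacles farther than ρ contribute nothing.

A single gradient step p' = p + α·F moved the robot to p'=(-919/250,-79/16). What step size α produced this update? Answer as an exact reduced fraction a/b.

F_att = 5/4·(g−p) = 5/4·(4,-3) = (5.0000,-3.7500)
o1: d²=25 ≤ ρ²=26; F_rep = 37·(5,0)/25² = (0.2960,0.0000)
o2: d²=233 > ρ²=26 → inactive
o3: d²=305 > ρ²=26 → inactive
o4: d²=394 > ρ²=26 → inactive
F = F_att + ΣF_rep = (5.2960,-3.7500)
Δp = p'−p = (1.3240,-0.9375); α = Δx/Fx = (331/250) / (662/125) = 1/4
check: Δy/Fy = (-15/16) / (-15/4) = 1/4 ✓

α = 1/4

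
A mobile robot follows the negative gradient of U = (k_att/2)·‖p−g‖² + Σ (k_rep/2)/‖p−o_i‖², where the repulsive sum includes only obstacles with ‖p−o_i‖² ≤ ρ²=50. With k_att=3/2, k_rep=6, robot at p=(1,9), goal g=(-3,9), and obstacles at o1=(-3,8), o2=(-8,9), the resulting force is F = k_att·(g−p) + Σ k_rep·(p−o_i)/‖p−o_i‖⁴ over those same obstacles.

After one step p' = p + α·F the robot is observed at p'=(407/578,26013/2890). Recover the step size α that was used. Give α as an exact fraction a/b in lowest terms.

α = 1/20

F_att = 3/2·(g−p) = 3/2·(-4,0) = (-6.0000,0.0000)
o1: d²=17 ≤ ρ²=50; F_rep = 6·(4,1)/17² = (0.0830,0.0208)
o2: d²=81 > ρ²=50 → inactive
F = F_att + ΣF_rep = (-5.9170,0.0208)
Δp = p'−p = (-0.2958,0.0010); α = Δx/Fx = (-171/578) / (-1710/289) = 1/20
check: Δy/Fy = (3/2890) / (6/289) = 1/20 ✓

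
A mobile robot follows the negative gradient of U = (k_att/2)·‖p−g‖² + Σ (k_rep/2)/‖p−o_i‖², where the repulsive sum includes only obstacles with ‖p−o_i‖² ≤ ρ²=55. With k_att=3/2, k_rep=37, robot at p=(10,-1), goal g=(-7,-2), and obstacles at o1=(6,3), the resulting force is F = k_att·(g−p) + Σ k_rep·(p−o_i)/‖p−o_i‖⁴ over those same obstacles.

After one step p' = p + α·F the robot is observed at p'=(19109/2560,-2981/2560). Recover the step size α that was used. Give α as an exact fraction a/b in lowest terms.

α = 1/10

F_att = 3/2·(g−p) = 3/2·(-17,-1) = (-25.5000,-1.5000)
o1: d²=32 ≤ ρ²=55; F_rep = 37·(4,-4)/32² = (0.1445,-0.1445)
F = F_att + ΣF_rep = (-25.3555,-1.6445)
Δp = p'−p = (-2.5355,-0.1645); α = Δx/Fx = (-6491/2560) / (-6491/256) = 1/10
check: Δy/Fy = (-421/2560) / (-421/256) = 1/10 ✓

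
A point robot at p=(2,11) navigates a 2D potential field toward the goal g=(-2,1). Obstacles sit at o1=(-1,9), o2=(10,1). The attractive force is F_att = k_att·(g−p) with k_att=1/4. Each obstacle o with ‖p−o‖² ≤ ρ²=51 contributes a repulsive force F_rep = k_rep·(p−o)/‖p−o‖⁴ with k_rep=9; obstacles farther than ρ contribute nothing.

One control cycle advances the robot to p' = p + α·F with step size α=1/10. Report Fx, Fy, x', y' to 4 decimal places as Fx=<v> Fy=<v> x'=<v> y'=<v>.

F_att = 1/4·(g−p) = 1/4·(-4,-10) = (-1.0000,-2.5000)
o1: d²=13 ≤ ρ²=51; F_rep = 9·(3,2)/13² = (0.1598,0.1065)
o2: d²=164 > ρ²=51 → inactive
F = F_att + ΣF_rep = (-0.8402,-2.3935)
p' = p + 1/10·F = (1.9160,10.7607)

Fx=-0.8402 Fy=-2.3935 x'=1.9160 y'=10.7607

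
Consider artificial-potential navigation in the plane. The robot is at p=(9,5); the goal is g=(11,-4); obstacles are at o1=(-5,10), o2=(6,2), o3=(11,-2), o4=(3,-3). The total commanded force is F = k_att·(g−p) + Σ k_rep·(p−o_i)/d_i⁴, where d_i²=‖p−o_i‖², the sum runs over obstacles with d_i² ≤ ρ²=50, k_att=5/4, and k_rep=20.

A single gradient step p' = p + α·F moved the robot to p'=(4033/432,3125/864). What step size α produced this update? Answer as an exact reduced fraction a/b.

F_att = 5/4·(g−p) = 5/4·(2,-9) = (2.5000,-11.2500)
o1: d²=221 > ρ²=50 → inactive
o2: d²=18 ≤ ρ²=50; F_rep = 20·(3,3)/18² = (0.1852,0.1852)
o3: d²=53 > ρ²=50 → inactive
o4: d²=100 > ρ²=50 → inactive
F = F_att + ΣF_rep = (2.6852,-11.0648)
Δp = p'−p = (0.3356,-1.3831); α = Δx/Fx = (145/432) / (145/54) = 1/8
check: Δy/Fy = (-1195/864) / (-1195/108) = 1/8 ✓

α = 1/8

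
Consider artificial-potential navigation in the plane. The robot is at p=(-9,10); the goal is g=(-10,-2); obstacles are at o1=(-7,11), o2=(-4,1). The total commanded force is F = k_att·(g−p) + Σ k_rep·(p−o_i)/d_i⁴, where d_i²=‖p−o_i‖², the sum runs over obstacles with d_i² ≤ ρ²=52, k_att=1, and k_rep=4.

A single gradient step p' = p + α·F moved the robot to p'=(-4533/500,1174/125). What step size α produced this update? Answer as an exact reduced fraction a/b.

α = 1/20

F_att = 1·(g−p) = 1·(-1,-12) = (-1.0000,-12.0000)
o1: d²=5 ≤ ρ²=52; F_rep = 4·(-2,-1)/5² = (-0.3200,-0.1600)
o2: d²=106 > ρ²=52 → inactive
F = F_att + ΣF_rep = (-1.3200,-12.1600)
Δp = p'−p = (-0.0660,-0.6080); α = Δx/Fx = (-33/500) / (-33/25) = 1/20
check: Δy/Fy = (-76/125) / (-304/25) = 1/20 ✓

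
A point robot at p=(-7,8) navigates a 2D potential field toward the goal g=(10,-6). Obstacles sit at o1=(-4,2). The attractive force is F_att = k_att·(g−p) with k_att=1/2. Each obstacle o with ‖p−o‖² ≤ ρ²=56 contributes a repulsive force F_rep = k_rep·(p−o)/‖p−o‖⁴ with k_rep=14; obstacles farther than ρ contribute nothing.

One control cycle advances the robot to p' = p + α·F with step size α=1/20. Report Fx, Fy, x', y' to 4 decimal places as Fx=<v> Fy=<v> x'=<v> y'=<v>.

Fx=8.4793 Fy=-6.9585 x'=-6.5760 y'=7.6521

F_att = 1/2·(g−p) = 1/2·(17,-14) = (8.5000,-7.0000)
o1: d²=45 ≤ ρ²=56; F_rep = 14·(-3,6)/45² = (-0.0207,0.0415)
F = F_att + ΣF_rep = (8.4793,-6.9585)
p' = p + 1/20·F = (-6.5760,7.6521)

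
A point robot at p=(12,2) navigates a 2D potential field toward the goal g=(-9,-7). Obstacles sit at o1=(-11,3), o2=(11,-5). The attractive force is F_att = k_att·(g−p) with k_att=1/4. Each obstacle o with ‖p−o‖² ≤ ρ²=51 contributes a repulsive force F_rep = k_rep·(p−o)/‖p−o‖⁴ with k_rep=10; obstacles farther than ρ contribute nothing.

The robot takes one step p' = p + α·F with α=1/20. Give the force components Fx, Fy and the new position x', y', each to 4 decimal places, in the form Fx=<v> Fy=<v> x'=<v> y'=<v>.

Fx=-5.2460 Fy=-2.2220 x'=11.7377 y'=1.8889

F_att = 1/4·(g−p) = 1/4·(-21,-9) = (-5.2500,-2.2500)
o1: d²=530 > ρ²=51 → inactive
o2: d²=50 ≤ ρ²=51; F_rep = 10·(1,7)/50² = (0.0040,0.0280)
F = F_att + ΣF_rep = (-5.2460,-2.2220)
p' = p + 1/20·F = (11.7377,1.8889)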